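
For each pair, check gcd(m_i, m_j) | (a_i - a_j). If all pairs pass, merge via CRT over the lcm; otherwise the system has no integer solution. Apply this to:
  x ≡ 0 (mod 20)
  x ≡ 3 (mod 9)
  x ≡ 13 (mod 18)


Moduli 20, 9, 18 are not pairwise coprime, so CRT works modulo lcm(m_i) when all pairwise compatibility conditions hold.
Pairwise compatibility: gcd(m_i, m_j) must divide a_i - a_j for every pair.
Merge one congruence at a time:
  Start: x ≡ 0 (mod 20).
  Combine with x ≡ 3 (mod 9): gcd(20, 9) = 1; 3 - 0 = 3, which IS divisible by 1, so compatible.
    Write x = 0 + 20·t and substitute into x ≡ 3 (mod 9): 20·t ≡ 3 − 0 = 3 (mod 9).
    Reduce coefficients mod 9: 2·t ≡ 3 (mod 9).
    The inverse of 2 mod 9 is 5 (since 2·5 = 10 = 1·9 + 1), so t ≡ 5·3 = 15 ≡ 6 (mod 9).
    Then x = 0 + 20·6 = 120, valid modulo lcm(20, 9) = 180: x ≡ 120 (mod 180).
  Combine with x ≡ 13 (mod 18): gcd(180, 18) = 18, and 13 - 120 = -107 is NOT divisible by 18.
    ⇒ system is inconsistent (no integer solution).

No solution (the system is inconsistent).


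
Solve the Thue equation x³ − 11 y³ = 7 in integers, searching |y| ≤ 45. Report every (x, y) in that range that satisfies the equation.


The equation is x³ - 11y³ = 7. For fixed y, x³ = 11·y³ + 7, so a solution requires the RHS to be a perfect cube.
Strategy: iterate y from -45 to 45, compute RHS = 11·y³ + 7, and check whether it is a (positive or negative) perfect cube.
Check small values of y:
  y = 0: RHS = 7 is not a perfect cube.
  y = 1: RHS = 18 is not a perfect cube.
  y = -1: RHS = -4 is not a perfect cube.
  y = 2: RHS = 95 is not a perfect cube.
  y = -2: RHS = -81 is not a perfect cube.
  y = 3: RHS = 304 is not a perfect cube.
  y = -3: RHS = -290 is not a perfect cube.
Continuing the search up to |y| = 45 finds no solutions either.
No (x, y) in the scanned range satisfies the equation.

No integer solutions with |y| ≤ 45.


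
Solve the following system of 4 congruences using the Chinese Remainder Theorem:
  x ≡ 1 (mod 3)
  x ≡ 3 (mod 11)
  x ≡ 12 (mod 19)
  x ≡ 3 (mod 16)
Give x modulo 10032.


Product of moduli M = 3 · 11 · 19 · 16 = 10032.
Merge one congruence at a time:
  Start: x ≡ 1 (mod 3).
  Combine with x ≡ 3 (mod 11); new modulus lcm = 33.
    Write x = 1 + 3·t and substitute into x ≡ 3 (mod 11): 3·t ≡ 3 − 1 = 2 (mod 11).
    The inverse of 3 mod 11 is 4 (since 3·4 = 12 = 1·11 + 1), so t ≡ 4·2 = 8 ≡ 8 (mod 11).
    Then x = 1 + 3·8 = 25, valid modulo lcm(3, 11) = 33: x ≡ 25 (mod 33).
  Combine with x ≡ 12 (mod 19); new modulus lcm = 627.
    Write x = 25 + 33·t and substitute into x ≡ 12 (mod 19): 33·t ≡ 12 − 25 = -13 (mod 19).
    Reduce coefficients mod 19: 14·t ≡ 6 (mod 19).
    The inverse of 14 mod 19 is 15 (since 14·15 = 210 = 11·19 + 1), so t ≡ 15·6 = 90 ≡ 14 (mod 19).
    Then x = 25 + 33·14 = 487, valid modulo lcm(33, 19) = 627: x ≡ 487 (mod 627).
  Combine with x ≡ 3 (mod 16); new modulus lcm = 10032.
    Write x = 487 + 627·t and substitute into x ≡ 3 (mod 16): 627·t ≡ 3 − 487 = -484 (mod 16).
    Reduce coefficients mod 16: 3·t ≡ 12 (mod 16).
    The inverse of 3 mod 16 is 11 (since 3·11 = 33 = 2·16 + 1), so t ≡ 11·12 = 132 ≡ 4 (mod 16).
    Then x = 487 + 627·4 = 2995, valid modulo lcm(627, 16) = 10032: x ≡ 2995 (mod 10032).
Verify against each original: 2995 mod 3 = 1, 2995 mod 11 = 3, 2995 mod 19 = 12, 2995 mod 16 = 3.

x ≡ 2995 (mod 10032).


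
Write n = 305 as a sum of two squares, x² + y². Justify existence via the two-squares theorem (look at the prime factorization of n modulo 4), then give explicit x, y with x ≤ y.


Step 1: Factor n = 305 = 5 · 61.
Step 2: Check the mod-4 condition on each prime factor: 5 ≡ 1 (mod 4), exponent 1; 61 ≡ 1 (mod 4), exponent 1.
All primes ≡ 3 (mod 4) appear to even exponent (or don't appear), so by the two-squares theorem n IS expressible as a sum of two squares.
Step 3: Build a representation. Here n = 5 · 61 is a product of primes ≡ 1 (mod 4). Each prime p ≡ 1 (mod 4) is itself a sum of two squares; find a² by testing p − a² for a perfect square:
  5: 5 − 1² = 4 = 2² ⇒ 5 = 1² + 2².
  61: 61 − 1² = 60, 61 − 2² = 57, 61 − 3² = 52, 61 − 4² = 45, 61 − 5² = 36 = 6² ⇒ 61 = 5² + 6².
  Combine using the Brahmagupta–Fibonacci identity (a² + b²)(c² + d²) = (ac − bd)² + (ad + bc)² = (ac + bd)² + (ad − bc)²:
  5 · 61 = 305: from (1² + 2²)(5² + 6²), take (1·5 − 2·6, 1·6 + 2·5) = (5 − 12, 6 + 10) = (-7, 16); dropping signs (only squares matter) gives (7, 16); check 7² + 16² = 49 + 256 = 305 ✓.
Step 4: Order so x ≤ y and verify: 7² + 16² = 49 + 256 = 305 = n. ✓

n = 305 = 7² + 16² (one valid representation with x ≤ y).


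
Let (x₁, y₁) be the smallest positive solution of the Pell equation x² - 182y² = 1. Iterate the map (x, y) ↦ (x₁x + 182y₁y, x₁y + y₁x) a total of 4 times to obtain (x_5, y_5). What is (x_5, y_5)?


Step 1: Find the fundamental solution (x₁, y₁) of x² - 182y² = 1.
  Expand √182 as a continued fraction. a₀ = ⌊√182⌋ = 13; iterate m_{k+1} = d_k·a_k − m_k, d_{k+1} = (182 − m_{k+1}²)/d_k, a_{k+1} = ⌊(a₀ + m_{k+1})/d_{k+1}⌋ (starting m₀ = 0, d₀ = 1), with convergents p_k = a_k·p_{k-1} + p_{k-2}, q_k = a_k·q_{k-1} + q_{k-2} (p₋₁ = 1, q₋₁ = 0):
  k = 0: a₀ = 13; p₀/q₀ = 13/1; p₀² − 182·q₀² = 169 − 182 = -13.
  k = 1: m = 13, d = 13, a = ⌊(13 + 13)/13⌋ = 2; p/q = (2·13 + 1)/(2·1 + 0) = 27/2; p² − 182·q² = 729 − 728 = 1.
  The first convergent with p² − 182·q² = 1 gives the fundamental solution (x₁, y₁) = (27, 2).
Step 2: Apply the recurrence (x_{n+1}, y_{n+1}) = (x₁x_n + 182y₁y_n, x₁y_n + y₁x_n) repeatedly.
  From (x_1, y_1) = (27, 2): x_2 = 27·27 + 182·2·2 = 1457; y_2 = 27·2 + 2·27 = 108.
  From (x_2, y_2) = (1457, 108): x_3 = 27·1457 + 182·2·108 = 78651; y_3 = 27·108 + 2·1457 = 5830.
  From (x_3, y_3) = (78651, 5830): x_4 = 27·78651 + 182·2·5830 = 4245697; y_4 = 27·5830 + 2·78651 = 314712.
  From (x_4, y_4) = (4245697, 314712): x_5 = 27·4245697 + 182·2·314712 = 229188987; y_5 = 27·314712 + 2·4245697 = 16988618.
Step 3: Verify x_5² - 182·y_5² = 52527591762086169 - 52527591762086168 = 1 (should be 1). ✓

(x_1, y_1) = (27, 2); (x_5, y_5) = (229188987, 16988618).


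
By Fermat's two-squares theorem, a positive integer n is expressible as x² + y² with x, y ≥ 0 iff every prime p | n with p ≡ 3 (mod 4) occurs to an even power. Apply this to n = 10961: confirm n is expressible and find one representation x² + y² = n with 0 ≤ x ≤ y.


Step 1: Factor n = 10961 = 97 · 113.
Step 2: Check the mod-4 condition on each prime factor: 97 ≡ 1 (mod 4), exponent 1; 113 ≡ 1 (mod 4), exponent 1.
All primes ≡ 3 (mod 4) appear to even exponent (or don't appear), so by the two-squares theorem n IS expressible as a sum of two squares.
Step 3: Build a representation. Here n = 97 · 113 is a product of primes ≡ 1 (mod 4). Each prime p ≡ 1 (mod 4) is itself a sum of two squares; find a² by testing p − a² for a perfect square:
  97: 97 − 1² = 96, 97 − 2² = 93, 97 − 3² = 88, 97 − 4² = 81 = 9² ⇒ 97 = 4² + 9².
  113: 113 − 1² = 112, 113 − 2² = 109, 113 − 3² = 104, 113 − 4² = 97, 113 − 5² = 88, 113 − 6² = 77, 113 − 7² = 64 = 8² ⇒ 113 = 7² + 8².
  Combine using the Brahmagupta–Fibonacci identity (a² + b²)(c² + d²) = (ac − bd)² + (ad + bc)² = (ac + bd)² + (ad − bc)²:
  97 · 113 = 10961: from (4² + 9²)(7² + 8²), take (4·7 − 9·8, 4·8 + 9·7) = (28 − 72, 32 + 63) = (-44, 95); dropping signs (only squares matter) gives (44, 95); check 44² + 95² = 1936 + 9025 = 10961 ✓.
Step 4: Order so x ≤ y and verify: 44² + 95² = 1936 + 9025 = 10961 = n. ✓

n = 10961 = 44² + 95² (one valid representation with x ≤ y).


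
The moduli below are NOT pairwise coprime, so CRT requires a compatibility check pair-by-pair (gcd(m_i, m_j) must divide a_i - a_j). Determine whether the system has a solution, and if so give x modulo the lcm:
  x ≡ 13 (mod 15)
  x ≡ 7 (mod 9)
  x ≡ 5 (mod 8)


Moduli 15, 9, 8 are not pairwise coprime, so CRT works modulo lcm(m_i) when all pairwise compatibility conditions hold.
Pairwise compatibility: gcd(m_i, m_j) must divide a_i - a_j for every pair.
Merge one congruence at a time:
  Start: x ≡ 13 (mod 15).
  Combine with x ≡ 7 (mod 9): gcd(15, 9) = 3; 7 - 13 = -6, which IS divisible by 3, so compatible.
    Write x = 13 + 15·t and substitute into x ≡ 7 (mod 9): 15·t ≡ 7 − 13 = -6 (mod 9).
    Divide the congruence (and modulus) by g = 3: 5·t ≡ -2 (mod 3).
    Reduce coefficients mod 3: 2·t ≡ 1 (mod 3).
    The inverse of 2 mod 3 is 2 (since 2·2 = 4 = 1·3 + 1), so t ≡ 2·1 = 2 ≡ 2 (mod 3).
    Then x = 13 + 15·2 = 43, valid modulo lcm(15, 9) = 45: x ≡ 43 (mod 45).
  Combine with x ≡ 5 (mod 8): gcd(45, 8) = 1; 5 - 43 = -38, which IS divisible by 1, so compatible.
    Write x = 43 + 45·t and substitute into x ≡ 5 (mod 8): 45·t ≡ 5 − 43 = -38 (mod 8).
    Reduce coefficients mod 8: 5·t ≡ 2 (mod 8).
    The inverse of 5 mod 8 is 5 (since 5·5 = 25 = 3·8 + 1), so t ≡ 5·2 = 10 ≡ 2 (mod 8).
    Then x = 43 + 45·2 = 133, valid modulo lcm(45, 8) = 360: x ≡ 133 (mod 360).
Verify: 133 mod 15 = 13, 133 mod 9 = 7, 133 mod 8 = 5.

x ≡ 133 (mod 360).


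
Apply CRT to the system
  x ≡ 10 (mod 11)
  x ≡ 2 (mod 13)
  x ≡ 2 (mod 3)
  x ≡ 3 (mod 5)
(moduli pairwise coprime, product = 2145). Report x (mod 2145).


Product of moduli M = 11 · 13 · 3 · 5 = 2145.
Merge one congruence at a time:
  Start: x ≡ 10 (mod 11).
  Combine with x ≡ 2 (mod 13); new modulus lcm = 143.
    Write x = 10 + 11·t and substitute into x ≡ 2 (mod 13): 11·t ≡ 2 − 10 = -8 (mod 13).
    Reduce coefficients mod 13: 11·t ≡ 5 (mod 13).
    The inverse of 11 mod 13 is 6 (since 11·6 = 66 = 5·13 + 1), so t ≡ 6·5 = 30 ≡ 4 (mod 13).
    Then x = 10 + 11·4 = 54, valid modulo lcm(11, 13) = 143: x ≡ 54 (mod 143).
  Combine with x ≡ 2 (mod 3); new modulus lcm = 429.
    Write x = 54 + 143·t and substitute into x ≡ 2 (mod 3): 143·t ≡ 2 − 54 = -52 (mod 3).
    Reduce coefficients mod 3: 2·t ≡ 2 (mod 3).
    The inverse of 2 mod 3 is 2 (since 2·2 = 4 = 1·3 + 1), so t ≡ 2·2 = 4 ≡ 1 (mod 3).
    Then x = 54 + 143·1 = 197, valid modulo lcm(143, 3) = 429: x ≡ 197 (mod 429).
  Combine with x ≡ 3 (mod 5); new modulus lcm = 2145.
    Write x = 197 + 429·t and substitute into x ≡ 3 (mod 5): 429·t ≡ 3 − 197 = -194 (mod 5).
    Reduce coefficients mod 5: 4·t ≡ 1 (mod 5).
    The inverse of 4 mod 5 is 4 (since 4·4 = 16 = 3·5 + 1), so t ≡ 4·1 = 4 ≡ 4 (mod 5).
    Then x = 197 + 429·4 = 1913, valid modulo lcm(429, 5) = 2145: x ≡ 1913 (mod 2145).
Verify against each original: 1913 mod 11 = 10, 1913 mod 13 = 2, 1913 mod 3 = 2, 1913 mod 5 = 3.

x ≡ 1913 (mod 2145).


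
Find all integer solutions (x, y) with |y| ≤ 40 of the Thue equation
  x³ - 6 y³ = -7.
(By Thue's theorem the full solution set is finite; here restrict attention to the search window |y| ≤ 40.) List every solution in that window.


The equation is x³ - 6y³ = -7. For fixed y, x³ = 6·y³ − 7, so a solution requires the RHS to be a perfect cube.
Strategy: iterate y from -40 to 40, compute RHS = 6·y³ − 7, and check whether it is a (positive or negative) perfect cube.
Check small values of y:
  y = 0: RHS = -7 is not a perfect cube.
  y = 1: RHS = -1 = (-1)³ ⇒ x = -1 works.
  y = -1: RHS = -13 is not a perfect cube.
  y = 2: RHS = 41 is not a perfect cube.
  y = -2: RHS = -55 is not a perfect cube.
  y = 3: RHS = 155 is not a perfect cube.
  y = -3: RHS = -169 is not a perfect cube.
Continuing the search up to |y| = 40 finds no further solutions beyond those listed.
Collected solutions: (-1, 1).

Solutions (with |y| ≤ 40): (-1, 1).


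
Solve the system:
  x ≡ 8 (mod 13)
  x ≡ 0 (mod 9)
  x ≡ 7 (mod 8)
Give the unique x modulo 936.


Moduli 13, 9, 8 are pairwise coprime; by CRT there is a unique solution modulo M = 13 · 9 · 8 = 936.
Solve pairwise, accumulating the modulus:
  Start with x ≡ 8 (mod 13).
  Combine with x ≡ 0 (mod 9): since gcd(13, 9) = 1, we get a unique residue mod 117.
    Write x = 8 + 13·t and substitute into x ≡ 0 (mod 9): 13·t ≡ 0 − 8 = -8 (mod 9).
    Reduce coefficients mod 9: 4·t ≡ 1 (mod 9).
    The inverse of 4 mod 9 is 7 (since 4·7 = 28 = 3·9 + 1), so t ≡ 7·1 = 7 ≡ 7 (mod 9).
    Then x = 8 + 13·7 = 99, valid modulo lcm(13, 9) = 117: x ≡ 99 (mod 117).
  Combine with x ≡ 7 (mod 8): since gcd(117, 8) = 1, we get a unique residue mod 936.
    Write x = 99 + 117·t and substitute into x ≡ 7 (mod 8): 117·t ≡ 7 − 99 = -92 (mod 8).
    Reduce coefficients mod 8: 5·t ≡ 4 (mod 8).
    The inverse of 5 mod 8 is 5 (since 5·5 = 25 = 3·8 + 1), so t ≡ 5·4 = 20 ≡ 4 (mod 8).
    Then x = 99 + 117·4 = 567, valid modulo lcm(117, 8) = 936: x ≡ 567 (mod 936).
Verify: 567 mod 13 = 8 ✓, 567 mod 9 = 0 ✓, 567 mod 8 = 7 ✓.

x ≡ 567 (mod 936).


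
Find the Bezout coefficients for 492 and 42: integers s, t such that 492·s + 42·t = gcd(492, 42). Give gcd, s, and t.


Euclidean algorithm on (492, 42) — divide until remainder is 0:
  492 = 11 · 42 + 30
  42 = 1 · 30 + 12
  30 = 2 · 12 + 6
  12 = 2 · 6 + 0
gcd(492, 42) = 6.
Track Bezout coefficients alongside the remainders: start with r₀ = 492 = a·1 + b·0 (s = 1, t = 0) and r₁ = 42 = a·0 + b·1 (s = 0, t = 1); each new remainder r_{k+1} = r_{k-1} − q_k·r_k inherits s_{k+1} = s_{k-1} − q_k·s_k, t_{k+1} = t_{k-1} − q_k·t_k, so r_k = a·s_k + b·t_k at every step:
  q = 11: r = 30, s = 1 − 11·0 = 1, t = 0 − 11·1 = -11  (check: 492·1 + 42·(-11) = 30)
  q = 1: r = 12, s = 0 − 1·1 = -1, t = 1 − 1·(-11) = 12  (check: 492·(-1) + 42·12 = 12)
  q = 2: r = 6, s = 1 − 2·(-1) = 3, t = -11 − 2·12 = -35  (check: 492·3 + 42·(-35) = 6)
The row with r = 6 (the gcd) gives the Bezout coefficients s = 3, t = -35.
Result: 492 · (3) + 42 · (-35) = 6.

gcd(492, 42) = 6; s = 3, t = -35 (check: 492·3 + 42·(-35) = 6).


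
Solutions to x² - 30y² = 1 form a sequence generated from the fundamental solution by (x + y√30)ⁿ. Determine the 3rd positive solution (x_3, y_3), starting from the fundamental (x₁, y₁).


Step 1: Find the fundamental solution (x₁, y₁) of x² - 30y² = 1.
  Expand √30 as a continued fraction. a₀ = ⌊√30⌋ = 5; iterate m_{k+1} = d_k·a_k − m_k, d_{k+1} = (30 − m_{k+1}²)/d_k, a_{k+1} = ⌊(a₀ + m_{k+1})/d_{k+1}⌋ (starting m₀ = 0, d₀ = 1), with convergents p_k = a_k·p_{k-1} + p_{k-2}, q_k = a_k·q_{k-1} + q_{k-2} (p₋₁ = 1, q₋₁ = 0):
  k = 0: a₀ = 5; p₀/q₀ = 5/1; p₀² − 30·q₀² = 25 − 30 = -5.
  k = 1: m = 5, d = 5, a = ⌊(5 + 5)/5⌋ = 2; p/q = (2·5 + 1)/(2·1 + 0) = 11/2; p² − 30·q² = 121 − 120 = 1.
  The first convergent with p² − 30·q² = 1 gives the fundamental solution (x₁, y₁) = (11, 2).
Step 2: Apply the recurrence (x_{n+1}, y_{n+1}) = (x₁x_n + 30y₁y_n, x₁y_n + y₁x_n) repeatedly.
  From (x_1, y_1) = (11, 2): x_2 = 11·11 + 30·2·2 = 241; y_2 = 11·2 + 2·11 = 44.
  From (x_2, y_2) = (241, 44): x_3 = 11·241 + 30·2·44 = 5291; y_3 = 11·44 + 2·241 = 966.
Step 3: Verify x_3² - 30·y_3² = 27994681 - 27994680 = 1 (should be 1). ✓

(x_1, y_1) = (11, 2); (x_3, y_3) = (5291, 966).


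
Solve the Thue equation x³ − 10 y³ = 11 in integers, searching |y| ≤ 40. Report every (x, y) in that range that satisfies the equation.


The equation is x³ - 10y³ = 11. For fixed y, x³ = 10·y³ + 11, so a solution requires the RHS to be a perfect cube.
Strategy: iterate y from -40 to 40, compute RHS = 10·y³ + 11, and check whether it is a (positive or negative) perfect cube.
Check small values of y:
  y = 0: RHS = 11 is not a perfect cube.
  y = 1: RHS = 21 is not a perfect cube.
  y = -1: RHS = 1 = (1)³ ⇒ x = 1 works.
  y = 2: RHS = 91 is not a perfect cube.
  y = -2: RHS = -69 is not a perfect cube.
  y = 3: RHS = 281 is not a perfect cube.
  y = -3: RHS = -259 is not a perfect cube.
Continuing the search up to |y| = 40 finds no further solutions beyond those listed.
Collected solutions: (1, -1).

Solutions (with |y| ≤ 40): (1, -1).


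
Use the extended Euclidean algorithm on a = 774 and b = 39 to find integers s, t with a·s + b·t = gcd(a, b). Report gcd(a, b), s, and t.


Euclidean algorithm on (774, 39) — divide until remainder is 0:
  774 = 19 · 39 + 33
  39 = 1 · 33 + 6
  33 = 5 · 6 + 3
  6 = 2 · 3 + 0
gcd(774, 39) = 3.
Track Bezout coefficients alongside the remainders: start with r₀ = 774 = a·1 + b·0 (s = 1, t = 0) and r₁ = 39 = a·0 + b·1 (s = 0, t = 1); each new remainder r_{k+1} = r_{k-1} − q_k·r_k inherits s_{k+1} = s_{k-1} − q_k·s_k, t_{k+1} = t_{k-1} − q_k·t_k, so r_k = a·s_k + b·t_k at every step:
  q = 19: r = 33, s = 1 − 19·0 = 1, t = 0 − 19·1 = -19  (check: 774·1 + 39·(-19) = 33)
  q = 1: r = 6, s = 0 − 1·1 = -1, t = 1 − 1·(-19) = 20  (check: 774·(-1) + 39·20 = 6)
  q = 5: r = 3, s = 1 − 5·(-1) = 6, t = -19 − 5·20 = -119  (check: 774·6 + 39·(-119) = 3)
The row with r = 3 (the gcd) gives the Bezout coefficients s = 6, t = -119.
Result: 774 · (6) + 39 · (-119) = 3.

gcd(774, 39) = 3; s = 6, t = -119 (check: 774·6 + 39·(-119) = 3).


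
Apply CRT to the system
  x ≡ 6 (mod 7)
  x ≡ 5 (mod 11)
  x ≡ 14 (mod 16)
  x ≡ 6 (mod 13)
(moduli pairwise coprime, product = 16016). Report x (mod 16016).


Product of moduli M = 7 · 11 · 16 · 13 = 16016.
Merge one congruence at a time:
  Start: x ≡ 6 (mod 7).
  Combine with x ≡ 5 (mod 11); new modulus lcm = 77.
    Write x = 6 + 7·t and substitute into x ≡ 5 (mod 11): 7·t ≡ 5 − 6 = -1 (mod 11).
    Reduce coefficients mod 11: 7·t ≡ 10 (mod 11).
    The inverse of 7 mod 11 is 8 (since 7·8 = 56 = 5·11 + 1), so t ≡ 8·10 = 80 ≡ 3 (mod 11).
    Then x = 6 + 7·3 = 27, valid modulo lcm(7, 11) = 77: x ≡ 27 (mod 77).
  Combine with x ≡ 14 (mod 16); new modulus lcm = 1232.
    Write x = 27 + 77·t and substitute into x ≡ 14 (mod 16): 77·t ≡ 14 − 27 = -13 (mod 16).
    Reduce coefficients mod 16: 13·t ≡ 3 (mod 16).
    The inverse of 13 mod 16 is 5 (since 13·5 = 65 = 4·16 + 1), so t ≡ 5·3 = 15 ≡ 15 (mod 16).
    Then x = 27 + 77·15 = 1182, valid modulo lcm(77, 16) = 1232: x ≡ 1182 (mod 1232).
  Combine with x ≡ 6 (mod 13); new modulus lcm = 16016.
    Write x = 1182 + 1232·t and substitute into x ≡ 6 (mod 13): 1232·t ≡ 6 − 1182 = -1176 (mod 13).
    Reduce coefficients mod 13: 10·t ≡ 7 (mod 13).
    The inverse of 10 mod 13 is 4 (since 10·4 = 40 = 3·13 + 1), so t ≡ 4·7 = 28 ≡ 2 (mod 13).
    Then x = 1182 + 1232·2 = 3646, valid modulo lcm(1232, 13) = 16016: x ≡ 3646 (mod 16016).
Verify against each original: 3646 mod 7 = 6, 3646 mod 11 = 5, 3646 mod 16 = 14, 3646 mod 13 = 6.

x ≡ 3646 (mod 16016).


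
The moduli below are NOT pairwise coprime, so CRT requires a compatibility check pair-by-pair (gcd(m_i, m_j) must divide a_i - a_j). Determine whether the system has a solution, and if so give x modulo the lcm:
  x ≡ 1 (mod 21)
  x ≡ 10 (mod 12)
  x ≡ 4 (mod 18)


Moduli 21, 12, 18 are not pairwise coprime, so CRT works modulo lcm(m_i) when all pairwise compatibility conditions hold.
Pairwise compatibility: gcd(m_i, m_j) must divide a_i - a_j for every pair.
Merge one congruence at a time:
  Start: x ≡ 1 (mod 21).
  Combine with x ≡ 10 (mod 12): gcd(21, 12) = 3; 10 - 1 = 9, which IS divisible by 3, so compatible.
    Write x = 1 + 21·t and substitute into x ≡ 10 (mod 12): 21·t ≡ 10 − 1 = 9 (mod 12).
    Divide the congruence (and modulus) by g = 3: 7·t ≡ 3 (mod 4).
    Reduce coefficients mod 4: 3·t ≡ 3 (mod 4).
    The inverse of 3 mod 4 is 3 (since 3·3 = 9 = 2·4 + 1), so t ≡ 3·3 = 9 ≡ 1 (mod 4).
    Then x = 1 + 21·1 = 22, valid modulo lcm(21, 12) = 84: x ≡ 22 (mod 84).
  Combine with x ≡ 4 (mod 18): gcd(84, 18) = 6; 4 - 22 = -18, which IS divisible by 6, so compatible.
    Write x = 22 + 84·t and substitute into x ≡ 4 (mod 18): 84·t ≡ 4 − 22 = -18 (mod 18).
    Divide the congruence (and modulus) by g = 6: 14·t ≡ -3 (mod 3).
    Reduce coefficients mod 3: 2·t ≡ 0 (mod 3).
    The inverse of 2 mod 3 is 2 (since 2·2 = 4 = 1·3 + 1), so t ≡ 2·0 = 0 ≡ 0 (mod 3).
    Then x = 22 + 84·0 = 22, valid modulo lcm(84, 18) = 252: x ≡ 22 (mod 252).
Verify: 22 mod 21 = 1, 22 mod 12 = 10, 22 mod 18 = 4.

x ≡ 22 (mod 252).


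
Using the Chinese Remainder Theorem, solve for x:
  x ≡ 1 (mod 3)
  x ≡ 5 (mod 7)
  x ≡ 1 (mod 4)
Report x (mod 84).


Moduli 3, 7, 4 are pairwise coprime; by CRT there is a unique solution modulo M = 3 · 7 · 4 = 84.
Solve pairwise, accumulating the modulus:
  Start with x ≡ 1 (mod 3).
  Combine with x ≡ 5 (mod 7): since gcd(3, 7) = 1, we get a unique residue mod 21.
    Write x = 1 + 3·t and substitute into x ≡ 5 (mod 7): 3·t ≡ 5 − 1 = 4 (mod 7).
    The inverse of 3 mod 7 is 5 (since 3·5 = 15 = 2·7 + 1), so t ≡ 5·4 = 20 ≡ 6 (mod 7).
    Then x = 1 + 3·6 = 19, valid modulo lcm(3, 7) = 21: x ≡ 19 (mod 21).
  Combine with x ≡ 1 (mod 4): since gcd(21, 4) = 1, we get a unique residue mod 84.
    Write x = 19 + 21·t and substitute into x ≡ 1 (mod 4): 21·t ≡ 1 − 19 = -18 (mod 4).
    Reduce coefficients mod 4: 1·t ≡ 2 (mod 4).
    So t ≡ 2 (mod 4).
    Then x = 19 + 21·2 = 61, valid modulo lcm(21, 4) = 84: x ≡ 61 (mod 84).
Verify: 61 mod 3 = 1 ✓, 61 mod 7 = 5 ✓, 61 mod 4 = 1 ✓.

x ≡ 61 (mod 84).


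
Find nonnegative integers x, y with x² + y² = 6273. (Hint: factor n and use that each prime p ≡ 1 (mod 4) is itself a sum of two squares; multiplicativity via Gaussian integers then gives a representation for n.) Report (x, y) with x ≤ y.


Step 1: Factor n = 6273 = 3^2 · 17 · 41.
Step 2: Check the mod-4 condition on each prime factor: 3 ≡ 3 (mod 4), exponent 2 (must be even); 17 ≡ 1 (mod 4), exponent 1; 41 ≡ 1 (mod 4), exponent 1.
All primes ≡ 3 (mod 4) appear to even exponent (or don't appear), so by the two-squares theorem n IS expressible as a sum of two squares.
Step 3: Build a representation. Group n = k² · m with k = 3 and m = 17 · 41 = 697 (a product of primes ≡ 1 (mod 4)); a representation of m scales to one of n via (k·x)² + (k·y)² = k²(x² + y²). Each prime p ≡ 1 (mod 4) is itself a sum of two squares; find a² by testing p − a² for a perfect square:
  17: 17 − 1² = 16 = 4² ⇒ 17 = 1² + 4².
  41: 41 − 1² = 40, 41 − 2² = 37, 41 − 3² = 32, 41 − 4² = 25 = 5² ⇒ 41 = 4² + 5².
  Combine using the Brahmagupta–Fibonacci identity (a² + b²)(c² + d²) = (ac − bd)² + (ad + bc)² = (ac + bd)² + (ad − bc)²:
  17 · 41 = 697: from (1² + 4²)(4² + 5²), take (1·4 − 4·5, 1·5 + 4·4) = (4 − 20, 5 + 16) = (-16, 21); dropping signs (only squares matter) gives (16, 21); check 16² + 21² = 256 + 441 = 697 ✓.
  Scale by k = 3: (3·16, 3·21) = (48, 63).
Step 4: Order so x ≤ y and verify: 48² + 63² = 2304 + 3969 = 6273 = n. ✓

n = 6273 = 48² + 63² (one valid representation with x ≤ y).


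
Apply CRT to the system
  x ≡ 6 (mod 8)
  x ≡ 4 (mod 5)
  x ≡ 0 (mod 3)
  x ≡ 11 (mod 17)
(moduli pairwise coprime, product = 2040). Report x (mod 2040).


Product of moduli M = 8 · 5 · 3 · 17 = 2040.
Merge one congruence at a time:
  Start: x ≡ 6 (mod 8).
  Combine with x ≡ 4 (mod 5); new modulus lcm = 40.
    Write x = 6 + 8·t and substitute into x ≡ 4 (mod 5): 8·t ≡ 4 − 6 = -2 (mod 5).
    Reduce coefficients mod 5: 3·t ≡ 3 (mod 5).
    The inverse of 3 mod 5 is 2 (since 3·2 = 6 = 1·5 + 1), so t ≡ 2·3 = 6 ≡ 1 (mod 5).
    Then x = 6 + 8·1 = 14, valid modulo lcm(8, 5) = 40: x ≡ 14 (mod 40).
  Combine with x ≡ 0 (mod 3); new modulus lcm = 120.
    Write x = 14 + 40·t and substitute into x ≡ 0 (mod 3): 40·t ≡ 0 − 14 = -14 (mod 3).
    Reduce coefficients mod 3: 1·t ≡ 1 (mod 3).
    So t ≡ 1 (mod 3).
    Then x = 14 + 40·1 = 54, valid modulo lcm(40, 3) = 120: x ≡ 54 (mod 120).
  Combine with x ≡ 11 (mod 17); new modulus lcm = 2040.
    Write x = 54 + 120·t and substitute into x ≡ 11 (mod 17): 120·t ≡ 11 − 54 = -43 (mod 17).
    Reduce coefficients mod 17: 1·t ≡ 8 (mod 17).
    So t ≡ 8 (mod 17).
    Then x = 54 + 120·8 = 1014, valid modulo lcm(120, 17) = 2040: x ≡ 1014 (mod 2040).
Verify against each original: 1014 mod 8 = 6, 1014 mod 5 = 4, 1014 mod 3 = 0, 1014 mod 17 = 11.

x ≡ 1014 (mod 2040).


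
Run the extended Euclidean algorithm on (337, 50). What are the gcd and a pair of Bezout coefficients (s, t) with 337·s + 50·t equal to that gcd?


Euclidean algorithm on (337, 50) — divide until remainder is 0:
  337 = 6 · 50 + 37
  50 = 1 · 37 + 13
  37 = 2 · 13 + 11
  13 = 1 · 11 + 2
  11 = 5 · 2 + 1
  2 = 2 · 1 + 0
gcd(337, 50) = 1.
Track Bezout coefficients alongside the remainders: start with r₀ = 337 = a·1 + b·0 (s = 1, t = 0) and r₁ = 50 = a·0 + b·1 (s = 0, t = 1); each new remainder r_{k+1} = r_{k-1} − q_k·r_k inherits s_{k+1} = s_{k-1} − q_k·s_k, t_{k+1} = t_{k-1} − q_k·t_k, so r_k = a·s_k + b·t_k at every step:
  q = 6: r = 37, s = 1 − 6·0 = 1, t = 0 − 6·1 = -6  (check: 337·1 + 50·(-6) = 37)
  q = 1: r = 13, s = 0 − 1·1 = -1, t = 1 − 1·(-6) = 7  (check: 337·(-1) + 50·7 = 13)
  q = 2: r = 11, s = 1 − 2·(-1) = 3, t = -6 − 2·7 = -20  (check: 337·3 + 50·(-20) = 11)
  q = 1: r = 2, s = -1 − 1·3 = -4, t = 7 − 1·(-20) = 27  (check: 337·(-4) + 50·27 = 2)
  q = 5: r = 1, s = 3 − 5·(-4) = 23, t = -20 − 5·27 = -155  (check: 337·23 + 50·(-155) = 1)
The row with r = 1 (the gcd) gives the Bezout coefficients s = 23, t = -155.
Result: 337 · (23) + 50 · (-155) = 1.

gcd(337, 50) = 1; s = 23, t = -155 (check: 337·23 + 50·(-155) = 1).


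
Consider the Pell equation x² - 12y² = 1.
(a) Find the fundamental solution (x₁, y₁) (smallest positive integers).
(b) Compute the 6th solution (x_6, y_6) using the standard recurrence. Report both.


Step 1: Find the fundamental solution (x₁, y₁) of x² - 12y² = 1.
  Expand √12 as a continued fraction. a₀ = ⌊√12⌋ = 3; iterate m_{k+1} = d_k·a_k − m_k, d_{k+1} = (12 − m_{k+1}²)/d_k, a_{k+1} = ⌊(a₀ + m_{k+1})/d_{k+1}⌋ (starting m₀ = 0, d₀ = 1), with convergents p_k = a_k·p_{k-1} + p_{k-2}, q_k = a_k·q_{k-1} + q_{k-2} (p₋₁ = 1, q₋₁ = 0):
  k = 0: a₀ = 3; p₀/q₀ = 3/1; p₀² − 12·q₀² = 9 − 12 = -3.
  k = 1: m = 3, d = 3, a = ⌊(3 + 3)/3⌋ = 2; p/q = (2·3 + 1)/(2·1 + 0) = 7/2; p² − 12·q² = 49 − 48 = 1.
  The first convergent with p² − 12·q² = 1 gives the fundamental solution (x₁, y₁) = (7, 2).
Step 2: Apply the recurrence (x_{n+1}, y_{n+1}) = (x₁x_n + 12y₁y_n, x₁y_n + y₁x_n) repeatedly.
  From (x_1, y_1) = (7, 2): x_2 = 7·7 + 12·2·2 = 97; y_2 = 7·2 + 2·7 = 28.
  From (x_2, y_2) = (97, 28): x_3 = 7·97 + 12·2·28 = 1351; y_3 = 7·28 + 2·97 = 390.
  From (x_3, y_3) = (1351, 390): x_4 = 7·1351 + 12·2·390 = 18817; y_4 = 7·390 + 2·1351 = 5432.
  From (x_4, y_4) = (18817, 5432): x_5 = 7·18817 + 12·2·5432 = 262087; y_5 = 7·5432 + 2·18817 = 75658.
  From (x_5, y_5) = (262087, 75658): x_6 = 7·262087 + 12·2·75658 = 3650401; y_6 = 7·75658 + 2·262087 = 1053780.
Step 3: Verify x_6² - 12·y_6² = 13325427460801 - 13325427460800 = 1 (should be 1). ✓

(x_1, y_1) = (7, 2); (x_6, y_6) = (3650401, 1053780).


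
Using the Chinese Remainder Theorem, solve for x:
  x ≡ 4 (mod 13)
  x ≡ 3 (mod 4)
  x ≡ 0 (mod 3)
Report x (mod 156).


Moduli 13, 4, 3 are pairwise coprime; by CRT there is a unique solution modulo M = 13 · 4 · 3 = 156.
Solve pairwise, accumulating the modulus:
  Start with x ≡ 4 (mod 13).
  Combine with x ≡ 3 (mod 4): since gcd(13, 4) = 1, we get a unique residue mod 52.
    Write x = 4 + 13·t and substitute into x ≡ 3 (mod 4): 13·t ≡ 3 − 4 = -1 (mod 4).
    Reduce coefficients mod 4: 1·t ≡ 3 (mod 4).
    So t ≡ 3 (mod 4).
    Then x = 4 + 13·3 = 43, valid modulo lcm(13, 4) = 52: x ≡ 43 (mod 52).
  Combine with x ≡ 0 (mod 3): since gcd(52, 3) = 1, we get a unique residue mod 156.
    Write x = 43 + 52·t and substitute into x ≡ 0 (mod 3): 52·t ≡ 0 − 43 = -43 (mod 3).
    Reduce coefficients mod 3: 1·t ≡ 2 (mod 3).
    So t ≡ 2 (mod 3).
    Then x = 43 + 52·2 = 147, valid modulo lcm(52, 3) = 156: x ≡ 147 (mod 156).
Verify: 147 mod 13 = 4 ✓, 147 mod 4 = 3 ✓, 147 mod 3 = 0 ✓.

x ≡ 147 (mod 156).


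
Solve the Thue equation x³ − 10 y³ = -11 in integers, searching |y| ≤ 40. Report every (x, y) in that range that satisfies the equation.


The equation is x³ - 10y³ = -11. For fixed y, x³ = 10·y³ − 11, so a solution requires the RHS to be a perfect cube.
Strategy: iterate y from -40 to 40, compute RHS = 10·y³ − 11, and check whether it is a (positive or negative) perfect cube.
Check small values of y:
  y = 0: RHS = -11 is not a perfect cube.
  y = 1: RHS = -1 = (-1)³ ⇒ x = -1 works.
  y = -1: RHS = -21 is not a perfect cube.
  y = 2: RHS = 69 is not a perfect cube.
  y = -2: RHS = -91 is not a perfect cube.
  y = 3: RHS = 259 is not a perfect cube.
  y = -3: RHS = -281 is not a perfect cube.
Continuing the search up to |y| = 40 finds no further solutions beyond those listed.
Collected solutions: (-1, 1).

Solutions (with |y| ≤ 40): (-1, 1).


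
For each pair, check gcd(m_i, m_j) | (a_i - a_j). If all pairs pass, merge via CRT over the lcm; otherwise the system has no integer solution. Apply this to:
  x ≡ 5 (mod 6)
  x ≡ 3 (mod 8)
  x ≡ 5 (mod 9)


Moduli 6, 8, 9 are not pairwise coprime, so CRT works modulo lcm(m_i) when all pairwise compatibility conditions hold.
Pairwise compatibility: gcd(m_i, m_j) must divide a_i - a_j for every pair.
Merge one congruence at a time:
  Start: x ≡ 5 (mod 6).
  Combine with x ≡ 3 (mod 8): gcd(6, 8) = 2; 3 - 5 = -2, which IS divisible by 2, so compatible.
    Write x = 5 + 6·t and substitute into x ≡ 3 (mod 8): 6·t ≡ 3 − 5 = -2 (mod 8).
    Divide the congruence (and modulus) by g = 2: 3·t ≡ -1 (mod 4).
    Reduce coefficients mod 4: 3·t ≡ 3 (mod 4).
    The inverse of 3 mod 4 is 3 (since 3·3 = 9 = 2·4 + 1), so t ≡ 3·3 = 9 ≡ 1 (mod 4).
    Then x = 5 + 6·1 = 11, valid modulo lcm(6, 8) = 24: x ≡ 11 (mod 24).
  Combine with x ≡ 5 (mod 9): gcd(24, 9) = 3; 5 - 11 = -6, which IS divisible by 3, so compatible.
    Write x = 11 + 24·t and substitute into x ≡ 5 (mod 9): 24·t ≡ 5 − 11 = -6 (mod 9).
    Divide the congruence (and modulus) by g = 3: 8·t ≡ -2 (mod 3).
    Reduce coefficients mod 3: 2·t ≡ 1 (mod 3).
    The inverse of 2 mod 3 is 2 (since 2·2 = 4 = 1·3 + 1), so t ≡ 2·1 = 2 ≡ 2 (mod 3).
    Then x = 11 + 24·2 = 59, valid modulo lcm(24, 9) = 72: x ≡ 59 (mod 72).
Verify: 59 mod 6 = 5, 59 mod 8 = 3, 59 mod 9 = 5.

x ≡ 59 (mod 72).


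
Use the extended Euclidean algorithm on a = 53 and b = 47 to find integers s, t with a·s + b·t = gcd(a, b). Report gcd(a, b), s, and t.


Euclidean algorithm on (53, 47) — divide until remainder is 0:
  53 = 1 · 47 + 6
  47 = 7 · 6 + 5
  6 = 1 · 5 + 1
  5 = 5 · 1 + 0
gcd(53, 47) = 1.
Track Bezout coefficients alongside the remainders: start with r₀ = 53 = a·1 + b·0 (s = 1, t = 0) and r₁ = 47 = a·0 + b·1 (s = 0, t = 1); each new remainder r_{k+1} = r_{k-1} − q_k·r_k inherits s_{k+1} = s_{k-1} − q_k·s_k, t_{k+1} = t_{k-1} − q_k·t_k, so r_k = a·s_k + b·t_k at every step:
  q = 1: r = 6, s = 1 − 1·0 = 1, t = 0 − 1·1 = -1  (check: 53·1 + 47·(-1) = 6)
  q = 7: r = 5, s = 0 − 7·1 = -7, t = 1 − 7·(-1) = 8  (check: 53·(-7) + 47·8 = 5)
  q = 1: r = 1, s = 1 − 1·(-7) = 8, t = -1 − 1·8 = -9  (check: 53·8 + 47·(-9) = 1)
The row with r = 1 (the gcd) gives the Bezout coefficients s = 8, t = -9.
Result: 53 · (8) + 47 · (-9) = 1.

gcd(53, 47) = 1; s = 8, t = -9 (check: 53·8 + 47·(-9) = 1).


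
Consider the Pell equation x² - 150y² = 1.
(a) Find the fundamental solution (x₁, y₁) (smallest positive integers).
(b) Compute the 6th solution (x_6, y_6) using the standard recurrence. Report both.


Step 1: Find the fundamental solution (x₁, y₁) of x² - 150y² = 1.
  Expand √150 as a continued fraction. a₀ = ⌊√150⌋ = 12; iterate m_{k+1} = d_k·a_k − m_k, d_{k+1} = (150 − m_{k+1}²)/d_k, a_{k+1} = ⌊(a₀ + m_{k+1})/d_{k+1}⌋ (starting m₀ = 0, d₀ = 1), with convergents p_k = a_k·p_{k-1} + p_{k-2}, q_k = a_k·q_{k-1} + q_{k-2} (p₋₁ = 1, q₋₁ = 0):
  k = 0: a₀ = 12; p₀/q₀ = 12/1; p₀² − 150·q₀² = 144 − 150 = -6.
  k = 1: m = 12, d = 6, a = ⌊(12 + 12)/6⌋ = 4; p/q = (4·12 + 1)/(4·1 + 0) = 49/4; p² − 150·q² = 2401 − 2400 = 1.
  The first convergent with p² − 150·q² = 1 gives the fundamental solution (x₁, y₁) = (49, 4).
Step 2: Apply the recurrence (x_{n+1}, y_{n+1}) = (x₁x_n + 150y₁y_n, x₁y_n + y₁x_n) repeatedly.
  From (x_1, y_1) = (49, 4): x_2 = 49·49 + 150·4·4 = 4801; y_2 = 49·4 + 4·49 = 392.
  From (x_2, y_2) = (4801, 392): x_3 = 49·4801 + 150·4·392 = 470449; y_3 = 49·392 + 4·4801 = 38412.
  From (x_3, y_3) = (470449, 38412): x_4 = 49·470449 + 150·4·38412 = 46099201; y_4 = 49·38412 + 4·470449 = 3763984.
  From (x_4, y_4) = (46099201, 3763984): x_5 = 49·46099201 + 150·4·3763984 = 4517251249; y_5 = 49·3763984 + 4·46099201 = 368832020.
  From (x_5, y_5) = (4517251249, 368832020): x_6 = 49·4517251249 + 150·4·368832020 = 442644523201; y_6 = 49·368832020 + 4·4517251249 = 36141773976.
Step 3: Verify x_6² - 150·y_6² = 195934173919840627286401 - 195934173919840627286400 = 1 (should be 1). ✓

(x_1, y_1) = (49, 4); (x_6, y_6) = (442644523201, 36141773976).


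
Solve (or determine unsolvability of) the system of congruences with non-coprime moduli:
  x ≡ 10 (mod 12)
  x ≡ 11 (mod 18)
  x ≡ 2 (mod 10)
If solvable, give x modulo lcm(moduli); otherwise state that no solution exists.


Moduli 12, 18, 10 are not pairwise coprime, so CRT works modulo lcm(m_i) when all pairwise compatibility conditions hold.
Pairwise compatibility: gcd(m_i, m_j) must divide a_i - a_j for every pair.
Merge one congruence at a time:
  Start: x ≡ 10 (mod 12).
  Combine with x ≡ 11 (mod 18): gcd(12, 18) = 6, and 11 - 10 = 1 is NOT divisible by 6.
    ⇒ system is inconsistent (no integer solution).

No solution (the system is inconsistent).


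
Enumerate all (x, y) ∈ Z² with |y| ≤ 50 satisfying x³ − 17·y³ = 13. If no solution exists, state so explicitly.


The equation is x³ - 17y³ = 13. For fixed y, x³ = 17·y³ + 13, so a solution requires the RHS to be a perfect cube.
Strategy: iterate y from -50 to 50, compute RHS = 17·y³ + 13, and check whether it is a (positive or negative) perfect cube.
Check small values of y:
  y = 0: RHS = 13 is not a perfect cube.
  y = 1: RHS = 30 is not a perfect cube.
  y = -1: RHS = -4 is not a perfect cube.
  y = 2: RHS = 149 is not a perfect cube.
  y = -2: RHS = -123 is not a perfect cube.
  y = 3: RHS = 472 is not a perfect cube.
  y = -3: RHS = -446 is not a perfect cube.
Continuing the search up to |y| = 50 finds no solutions either.
No (x, y) in the scanned range satisfies the equation.

No integer solutions with |y| ≤ 50.


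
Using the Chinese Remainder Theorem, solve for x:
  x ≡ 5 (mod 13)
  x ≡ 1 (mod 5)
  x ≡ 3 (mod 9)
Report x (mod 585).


Moduli 13, 5, 9 are pairwise coprime; by CRT there is a unique solution modulo M = 13 · 5 · 9 = 585.
Solve pairwise, accumulating the modulus:
  Start with x ≡ 5 (mod 13).
  Combine with x ≡ 1 (mod 5): since gcd(13, 5) = 1, we get a unique residue mod 65.
    Write x = 5 + 13·t and substitute into x ≡ 1 (mod 5): 13·t ≡ 1 − 5 = -4 (mod 5).
    Reduce coefficients mod 5: 3·t ≡ 1 (mod 5).
    The inverse of 3 mod 5 is 2 (since 3·2 = 6 = 1·5 + 1), so t ≡ 2·1 = 2 ≡ 2 (mod 5).
    Then x = 5 + 13·2 = 31, valid modulo lcm(13, 5) = 65: x ≡ 31 (mod 65).
  Combine with x ≡ 3 (mod 9): since gcd(65, 9) = 1, we get a unique residue mod 585.
    Write x = 31 + 65·t and substitute into x ≡ 3 (mod 9): 65·t ≡ 3 − 31 = -28 (mod 9).
    Reduce coefficients mod 9: 2·t ≡ 8 (mod 9).
    The inverse of 2 mod 9 is 5 (since 2·5 = 10 = 1·9 + 1), so t ≡ 5·8 = 40 ≡ 4 (mod 9).
    Then x = 31 + 65·4 = 291, valid modulo lcm(65, 9) = 585: x ≡ 291 (mod 585).
Verify: 291 mod 13 = 5 ✓, 291 mod 5 = 1 ✓, 291 mod 9 = 3 ✓.

x ≡ 291 (mod 585).


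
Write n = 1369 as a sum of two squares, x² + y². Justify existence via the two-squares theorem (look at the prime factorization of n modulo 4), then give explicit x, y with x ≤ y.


Step 1: Factor n = 1369 = 37^2.
Step 2: Check the mod-4 condition on each prime factor: 37 ≡ 1 (mod 4), exponent 2.
All primes ≡ 3 (mod 4) appear to even exponent (or don't appear), so by the two-squares theorem n IS expressible as a sum of two squares.
Step 3: Build a representation. Here n = 37 · 37 is a product of primes ≡ 1 (mod 4). Each prime p ≡ 1 (mod 4) is itself a sum of two squares; find a² by testing p − a² for a perfect square:
  37: 37 − 1² = 36 = 6² ⇒ 37 = 1² + 6².
  Combine using the Brahmagupta–Fibonacci identity (a² + b²)(c² + d²) = (ac − bd)² + (ad + bc)² = (ac + bd)² + (ad − bc)²:
  37 · 37 = 1369: from (1² + 6²)(1² + 6²), take (1·1 − 6·6, 1·6 + 6·1) = (1 − 36, 6 + 6) = (-35, 12); dropping signs (only squares matter) gives (35, 12); check 35² + 12² = 1225 + 144 = 1369 ✓.
Step 4: Order so x ≤ y and verify: 12² + 35² = 144 + 1225 = 1369 = n. ✓

n = 1369 = 12² + 35² (one valid representation with x ≤ y).


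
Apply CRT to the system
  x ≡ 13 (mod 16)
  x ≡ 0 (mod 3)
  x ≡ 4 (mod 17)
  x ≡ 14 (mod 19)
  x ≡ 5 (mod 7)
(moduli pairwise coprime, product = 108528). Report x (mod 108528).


Product of moduli M = 16 · 3 · 17 · 19 · 7 = 108528.
Merge one congruence at a time:
  Start: x ≡ 13 (mod 16).
  Combine with x ≡ 0 (mod 3); new modulus lcm = 48.
    Write x = 13 + 16·t and substitute into x ≡ 0 (mod 3): 16·t ≡ 0 − 13 = -13 (mod 3).
    Reduce coefficients mod 3: 1·t ≡ 2 (mod 3).
    So t ≡ 2 (mod 3).
    Then x = 13 + 16·2 = 45, valid modulo lcm(16, 3) = 48: x ≡ 45 (mod 48).
  Combine with x ≡ 4 (mod 17); new modulus lcm = 816.
    Write x = 45 + 48·t and substitute into x ≡ 4 (mod 17): 48·t ≡ 4 − 45 = -41 (mod 17).
    Reduce coefficients mod 17: 14·t ≡ 10 (mod 17).
    The inverse of 14 mod 17 is 11 (since 14·11 = 154 = 9·17 + 1), so t ≡ 11·10 = 110 ≡ 8 (mod 17).
    Then x = 45 + 48·8 = 429, valid modulo lcm(48, 17) = 816: x ≡ 429 (mod 816).
  Combine with x ≡ 14 (mod 19); new modulus lcm = 15504.
    Write x = 429 + 816·t and substitute into x ≡ 14 (mod 19): 816·t ≡ 14 − 429 = -415 (mod 19).
    Reduce coefficients mod 19: 18·t ≡ 3 (mod 19).
    The inverse of 18 mod 19 is 18 (since 18·18 = 324 = 17·19 + 1), so t ≡ 18·3 = 54 ≡ 16 (mod 19).
    Then x = 429 + 816·16 = 13485, valid modulo lcm(816, 19) = 15504: x ≡ 13485 (mod 15504).
  Combine with x ≡ 5 (mod 7); new modulus lcm = 108528.
    Write x = 13485 + 15504·t and substitute into x ≡ 5 (mod 7): 15504·t ≡ 5 − 13485 = -13480 (mod 7).
    Reduce coefficients mod 7: 6·t ≡ 2 (mod 7).
    The inverse of 6 mod 7 is 6 (since 6·6 = 36 = 5·7 + 1), so t ≡ 6·2 = 12 ≡ 5 (mod 7).
    Then x = 13485 + 15504·5 = 91005, valid modulo lcm(15504, 7) = 108528: x ≡ 91005 (mod 108528).
Verify against each original: 91005 mod 16 = 13, 91005 mod 3 = 0, 91005 mod 17 = 4, 91005 mod 19 = 14, 91005 mod 7 = 5.

x ≡ 91005 (mod 108528).


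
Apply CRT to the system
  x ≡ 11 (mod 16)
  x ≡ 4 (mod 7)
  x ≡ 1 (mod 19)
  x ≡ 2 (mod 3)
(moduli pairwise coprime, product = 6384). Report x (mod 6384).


Product of moduli M = 16 · 7 · 19 · 3 = 6384.
Merge one congruence at a time:
  Start: x ≡ 11 (mod 16).
  Combine with x ≡ 4 (mod 7); new modulus lcm = 112.
    Write x = 11 + 16·t and substitute into x ≡ 4 (mod 7): 16·t ≡ 4 − 11 = -7 (mod 7).
    Reduce coefficients mod 7: 2·t ≡ 0 (mod 7).
    The inverse of 2 mod 7 is 4 (since 2·4 = 8 = 1·7 + 1), so t ≡ 4·0 = 0 ≡ 0 (mod 7).
    Then x = 11 + 16·0 = 11, valid modulo lcm(16, 7) = 112: x ≡ 11 (mod 112).
  Combine with x ≡ 1 (mod 19); new modulus lcm = 2128.
    Write x = 11 + 112·t and substitute into x ≡ 1 (mod 19): 112·t ≡ 1 − 11 = -10 (mod 19).
    Reduce coefficients mod 19: 17·t ≡ 9 (mod 19).
    The inverse of 17 mod 19 is 9 (since 17·9 = 153 = 8·19 + 1), so t ≡ 9·9 = 81 ≡ 5 (mod 19).
    Then x = 11 + 112·5 = 571, valid modulo lcm(112, 19) = 2128: x ≡ 571 (mod 2128).
  Combine with x ≡ 2 (mod 3); new modulus lcm = 6384.
    Write x = 571 + 2128·t and substitute into x ≡ 2 (mod 3): 2128·t ≡ 2 − 571 = -569 (mod 3).
    Reduce coefficients mod 3: 1·t ≡ 1 (mod 3).
    So t ≡ 1 (mod 3).
    Then x = 571 + 2128·1 = 2699, valid modulo lcm(2128, 3) = 6384: x ≡ 2699 (mod 6384).
Verify against each original: 2699 mod 16 = 11, 2699 mod 7 = 4, 2699 mod 19 = 1, 2699 mod 3 = 2.

x ≡ 2699 (mod 6384).
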